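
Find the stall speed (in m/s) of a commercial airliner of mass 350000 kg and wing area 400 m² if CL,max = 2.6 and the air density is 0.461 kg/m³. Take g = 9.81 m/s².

V_stall = 120 m/s

Stall occurs when L = W at CL,max. W = mg = 350000 × 9.81 = 3.434×10^6 N.
V_stall = √(2W/(ρ·S·CL,max)) = √(2 × 3.434×10^6 / (0.461 × 400 × 2.6))
V_stall = √14320 = 120 m/s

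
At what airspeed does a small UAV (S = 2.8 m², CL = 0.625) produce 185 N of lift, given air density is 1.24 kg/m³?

L = ½ρv²S·CL ⇒ v = √(2L/(ρ·S·CL))
v = √(2 × 185 / (1.24 × 2.8 × 0.625)) = √170.5 = 13.1 m/s

v = 13.1 m/s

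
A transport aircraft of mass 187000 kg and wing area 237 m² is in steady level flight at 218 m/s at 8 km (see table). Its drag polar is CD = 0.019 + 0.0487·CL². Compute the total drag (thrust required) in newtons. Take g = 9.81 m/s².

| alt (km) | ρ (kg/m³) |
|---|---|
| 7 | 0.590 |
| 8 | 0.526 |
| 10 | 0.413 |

D = 1.12×10^5 N

At 8 km, from the table: ρ = 0.526 kg/m³.
In steady level flight, lift balances weight: W = mg = 187000 × 9.81 = 1.8345×10^6 N.
Dynamic pressure q = 0.5 × 0.526 × 218² = 12500 Pa.
Required CL = L/(qS) = 1.8345×10^6/(12500·237) = 0.6193.
CD = 0.019 + 0.0487 × 0.6193² = 0.03768.
D = q·S·CD = 12500 × 237 × 0.03768 = 1.116×10^5 N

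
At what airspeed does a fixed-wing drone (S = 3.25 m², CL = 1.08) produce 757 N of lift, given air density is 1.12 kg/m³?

v = 19.6 m/s

L = ½ρv²S·CL ⇒ v = √(2L/(ρ·S·CL))
v = √(2 × 757 / (1.12 × 3.25 × 1.08)) = √385.1 = 19.6 m/s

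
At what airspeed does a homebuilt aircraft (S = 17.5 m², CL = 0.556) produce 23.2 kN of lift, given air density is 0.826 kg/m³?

v = 76 m/s

L = ½ρv²S·CL ⇒ v = √(2L/(ρ·S·CL))
v = √(2 × 23200 / (0.826 × 17.5 × 0.556)) = √5773 = 76 m/s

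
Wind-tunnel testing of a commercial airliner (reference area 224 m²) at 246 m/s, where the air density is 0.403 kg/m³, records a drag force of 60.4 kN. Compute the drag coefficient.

From D = ½ρv²S·CD, rearranging gives CD = 2D/(ρv²S).
CD = 2 × 60400 / (0.403 × 246² × 224) = 0.0221

CD = 0.0221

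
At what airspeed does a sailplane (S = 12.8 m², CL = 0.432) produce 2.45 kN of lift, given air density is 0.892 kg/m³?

L = ½ρv²S·CL ⇒ v = √(2L/(ρ·S·CL))
v = √(2 × 2450 / (0.892 × 12.8 × 0.432)) = √993.4 = 31.5 m/s

v = 31.5 m/s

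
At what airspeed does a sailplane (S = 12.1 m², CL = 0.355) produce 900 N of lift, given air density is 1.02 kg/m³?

v = 20.3 m/s

L = ½ρv²S·CL ⇒ v = √(2L/(ρ·S·CL))
v = √(2 × 900 / (1.02 × 12.1 × 0.355)) = √410.8 = 20.3 m/s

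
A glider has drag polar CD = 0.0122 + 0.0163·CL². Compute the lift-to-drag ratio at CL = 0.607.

L/D = 33.3

CD = 0.0122 + 0.0163 × 0.607² = 0.01821
L/D = CL/CD = 0.607 / 0.01821 = 33.3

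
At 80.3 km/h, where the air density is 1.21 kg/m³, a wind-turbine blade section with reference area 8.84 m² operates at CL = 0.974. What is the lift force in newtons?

Convert speed: v = 80.3 km/h ÷ 3.6 = 22.31 m/s.
Dynamic pressure q = ½ρv² = ½ × 1.21 × 22.31² = 301 Pa.
L = q·S·CL = 301 × 8.84 × 0.974 = 2590 N

L = 2590 N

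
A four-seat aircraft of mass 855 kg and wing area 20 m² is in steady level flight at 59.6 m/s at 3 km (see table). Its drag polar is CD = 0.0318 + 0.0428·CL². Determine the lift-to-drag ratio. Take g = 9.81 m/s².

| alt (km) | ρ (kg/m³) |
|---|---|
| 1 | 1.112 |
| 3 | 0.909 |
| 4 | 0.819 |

L/D = 7.49

At 3 km, from the table: ρ = 0.909 kg/m³.
Weight W = mg = 855 × 9.81 = 8387.6 N; in level flight L = W.
q = ½ρv² = ½ × 0.909 × 59.6² = 1614 Pa.
CL = 2W/(ρv²S) = 2×8387.6/(0.909×59.6²×20) = 0.2598.
CD = 0.0318 + 0.0428 × 0.2598² = 0.03469.
L/D = CL/CD = 0.2598 / 0.03469 = 7.49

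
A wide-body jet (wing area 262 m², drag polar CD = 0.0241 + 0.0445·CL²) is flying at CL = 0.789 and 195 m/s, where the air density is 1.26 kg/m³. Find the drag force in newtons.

CD = 0.0241 + 0.0445 × 0.789² = 0.0518
D = ½ρv²S·CD = ½ × 1.26 × 195² × 262 × 0.0518 = 3.25×10^5 N

D = 3.25×10^5 N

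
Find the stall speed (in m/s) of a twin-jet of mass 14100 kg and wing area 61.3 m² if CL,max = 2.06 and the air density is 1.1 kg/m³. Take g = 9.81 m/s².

V_stall = 44.6 m/s

At stall, lift equals weight: L = W = m·g = 14100 × 9.81 = 1.383×10^5 N.
From L = ½ρV²S·CL,max = W: V_stall = √(2W/(ρSCL,max)) = √(2·1.383×10^5/(1.1·61.3·2.06))
V_stall = √1992 = 44.6 m/s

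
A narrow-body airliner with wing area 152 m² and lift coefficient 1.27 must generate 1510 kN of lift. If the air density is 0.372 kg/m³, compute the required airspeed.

L = ½ρv²S·CL ⇒ v = √(2L/(ρ·S·CL))
v = √(2 × 1.51×10^6 / (0.372 × 152 × 1.27)) = √42050 = 205 m/s

v = 205 m/s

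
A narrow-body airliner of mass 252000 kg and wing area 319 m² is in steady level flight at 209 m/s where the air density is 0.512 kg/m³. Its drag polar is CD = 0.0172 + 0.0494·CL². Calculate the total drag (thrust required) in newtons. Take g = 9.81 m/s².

D = 1.46×10^5 N

Level flight ⇒ L = W = m·g = 252000 × 9.81 = 2.4721×10^6 N.
Dynamic pressure q = 0.5 × 0.512 × 209² = 11180 Pa.
Required CL = L/(qS) = 2.4721×10^6/(11180·319) = 0.693.
CD = 0.0172 + 0.0494 × 0.693² = 0.04093.
D = q·S·CD = 11180 × 319 × 0.04093 = 1.46×10^5 N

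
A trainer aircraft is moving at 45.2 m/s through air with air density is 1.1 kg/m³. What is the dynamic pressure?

q = ½ρv² = ½ × 1.1 × 45.2² = 1120 Pa

q = 1120 Pa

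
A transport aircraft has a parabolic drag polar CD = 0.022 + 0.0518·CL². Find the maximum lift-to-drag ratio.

For CD = CD0 + K·CL², (L/D)max occurs at CL* = √(CD0/K) and equals 1/(2√(K·CD0)).
(L/D)max = 1/(2√(0.0518 × 0.022)) = 1/(2 × 0.03376) = 14.8

(L/D)max = 14.8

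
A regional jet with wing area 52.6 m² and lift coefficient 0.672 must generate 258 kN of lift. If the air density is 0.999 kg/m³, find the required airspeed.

L = ½ρv²S·CL ⇒ v = √(2L/(ρ·S·CL))
v = √(2 × 2.58×10^5 / (0.999 × 52.6 × 0.672)) = √14610 = 121 m/s

v = 121 m/s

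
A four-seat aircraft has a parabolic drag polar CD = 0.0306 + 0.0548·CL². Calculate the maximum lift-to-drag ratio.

(L/D)max = 12.2

For CD = CD0 + K·CL², (L/D)max occurs at CL* = √(CD0/K) and equals 1/(2√(K·CD0)).
(L/D)max = 1/(2√(0.0548 × 0.0306)) = 1/(2 × 0.04095) = 12.2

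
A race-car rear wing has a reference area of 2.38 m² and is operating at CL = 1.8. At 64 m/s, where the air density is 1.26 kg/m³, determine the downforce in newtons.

Dynamic pressure q = ½ρv² = ½ × 1.26 × 64² = 2580 Pa.
L = q·S·CL = 2580 × 2.38 × 1.8 = 11100 N ≈ 11.1 kN

L = 11100 N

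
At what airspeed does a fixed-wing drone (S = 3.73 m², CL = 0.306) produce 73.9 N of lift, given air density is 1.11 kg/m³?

L = ½ρv²S·CL ⇒ v = √(2L/(ρ·S·CL))
v = √(2 × 73.9 / (1.11 × 3.73 × 0.306)) = √116.7 = 10.8 m/s

v = 10.8 m/s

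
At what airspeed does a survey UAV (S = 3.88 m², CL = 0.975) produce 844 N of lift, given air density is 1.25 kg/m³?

L = ½ρv²S·CL ⇒ v = √(2L/(ρ·S·CL))
v = √(2 × 844 / (1.25 × 3.88 × 0.975)) = √357 = 18.9 m/s

v = 18.9 m/s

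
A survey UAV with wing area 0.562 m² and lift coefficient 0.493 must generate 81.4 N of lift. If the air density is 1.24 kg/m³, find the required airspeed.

v = 21.8 m/s

L = ½ρv²S·CL ⇒ v = √(2L/(ρ·S·CL))
v = √(2 × 81.4 / (1.24 × 0.562 × 0.493)) = √473.9 = 21.8 m/s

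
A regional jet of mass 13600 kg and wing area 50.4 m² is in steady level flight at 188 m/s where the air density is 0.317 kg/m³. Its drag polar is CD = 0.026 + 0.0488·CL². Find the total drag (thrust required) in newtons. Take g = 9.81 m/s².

D = 10400 N

Level flight ⇒ L = W = m·g = 13600 × 9.81 = 1.3342×10^5 N.
Dynamic pressure q = 0.5 × 0.317 × 188² = 5602 Pa.
CL = W/(q·S) = 1.3342×10^5 / (5602 × 50.4) = 0.4725.
CD = 0.026 + 0.0488 × 0.4725² = 0.0369.
D = q·S·CD = 5602 × 50.4 × 0.0369 = 10420 N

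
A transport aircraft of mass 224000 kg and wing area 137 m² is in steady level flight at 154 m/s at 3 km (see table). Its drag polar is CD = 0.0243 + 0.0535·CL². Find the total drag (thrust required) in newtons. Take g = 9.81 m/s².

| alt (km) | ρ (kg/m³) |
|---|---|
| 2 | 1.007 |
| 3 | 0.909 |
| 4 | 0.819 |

At 3 km, from the table: ρ = 0.909 kg/m³.
Level flight ⇒ L = W = m·g = 224000 × 9.81 = 2.1974×10^6 N.
q = ½ρv² = ½ × 0.909 × 154² = 10780 Pa.
CL = W/(q·S) = 2.1974×10^6 / (10780 × 137) = 1.488.
CD = 0.0243 + 0.0535 × 1.488² = 0.1428.
D = q·S·CD = 10780 × 137 × 0.1428 = 2.108×10^5 N

D = 2.11×10^5 N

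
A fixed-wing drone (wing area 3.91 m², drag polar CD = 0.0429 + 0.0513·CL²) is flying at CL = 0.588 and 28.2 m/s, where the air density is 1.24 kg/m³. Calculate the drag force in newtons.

D = 117 N

CD = 0.0429 + 0.0513 × 0.588² = 0.06064
D = ½ρv²S·CD = ½ × 1.24 × 28.2² × 3.91 × 0.06064 = 117 N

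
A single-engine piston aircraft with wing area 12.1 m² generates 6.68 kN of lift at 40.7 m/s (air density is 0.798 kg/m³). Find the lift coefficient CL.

CL = 0.835

From L = ½ρv²S·CL, rearranging gives CL = 2L/(ρv²S).
CL = 2 × 6680 / (0.798 × 40.7² × 12.1) = 0.835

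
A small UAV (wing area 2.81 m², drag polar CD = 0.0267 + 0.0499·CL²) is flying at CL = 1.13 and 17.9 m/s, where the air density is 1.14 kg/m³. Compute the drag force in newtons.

CD = 0.0267 + 0.0499 × 1.13² = 0.09042
D = ½ρv²S·CD = ½ × 1.14 × 17.9² × 2.81 × 0.09042 = 46.4 N

D = 46.4 N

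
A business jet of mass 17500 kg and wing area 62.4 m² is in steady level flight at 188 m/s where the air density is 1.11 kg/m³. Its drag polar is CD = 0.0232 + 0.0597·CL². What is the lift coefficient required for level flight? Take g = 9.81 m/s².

Weight W = mg = 17500 × 9.81 = 1.7168×10^5 N; in level flight L = W.
q = ½ρv² = ½ × 1.11 × 188² = 19620 Pa.
CL = W/(q·S) = 1.7168×10^5 / (19620 × 62.4) = 0.1403.

CL = 0.14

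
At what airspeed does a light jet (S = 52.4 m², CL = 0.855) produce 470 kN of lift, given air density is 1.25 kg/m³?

L = ½ρv²S·CL ⇒ v = √(2L/(ρ·S·CL))
v = √(2 × 4.7×10^5 / (1.25 × 52.4 × 0.855)) = √16780 = 130 m/s

v = 130 m/s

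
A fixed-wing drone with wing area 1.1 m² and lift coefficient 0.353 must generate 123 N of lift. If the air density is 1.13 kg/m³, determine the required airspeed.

L = ½ρv²S·CL ⇒ v = √(2L/(ρ·S·CL))
v = √(2 × 123 / (1.13 × 1.1 × 0.353)) = √560.6 = 23.7 m/s

v = 23.7 m/s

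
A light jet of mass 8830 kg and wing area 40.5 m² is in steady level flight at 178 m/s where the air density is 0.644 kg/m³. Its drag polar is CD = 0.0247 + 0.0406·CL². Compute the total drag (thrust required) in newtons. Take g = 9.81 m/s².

D = 10900 N

Weight W = mg = 8830 × 9.81 = 86622 N; in level flight L = W.
q = ½ρv² = ½ × 0.644 × 178² = 10200 Pa.
CL = 2W/(ρv²S) = 2×86622/(0.644×178²×40.5) = 0.2096.
CD = 0.0247 + 0.0406 × 0.2096² = 0.02648.
D = q·S·CD = 10200 × 40.5 × 0.02648 = 10940 N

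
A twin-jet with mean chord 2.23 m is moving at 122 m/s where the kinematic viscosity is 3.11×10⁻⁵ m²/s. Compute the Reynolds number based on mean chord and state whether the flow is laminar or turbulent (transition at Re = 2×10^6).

Re = v·c/ν = 122 × 2.23 / (3.11×10⁻⁵) = 8.75×10^6
Since 8.75×10^6 > 2×10^6, the flow is turbulent.

Re = 8.75×10^6 (turbulent)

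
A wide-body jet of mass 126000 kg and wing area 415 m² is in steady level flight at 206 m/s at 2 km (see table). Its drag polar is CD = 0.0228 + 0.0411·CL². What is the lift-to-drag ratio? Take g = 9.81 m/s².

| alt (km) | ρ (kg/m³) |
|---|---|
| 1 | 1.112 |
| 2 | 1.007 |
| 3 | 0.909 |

At 2 km, from the table: ρ = 1.007 kg/m³.
Weight W = mg = 126000 × 9.81 = 1.2361×10^6 N; in level flight L = W.
q = ½ρv² = ½ × 1.007 × 206² = 21370 Pa.
CL = 2W/(ρv²S) = 2×1.2361×10^6/(1.007×206²×415) = 0.1394.
CD = 0.0228 + 0.0411 × 0.1394² = 0.0236.
L/D = CL/CD = 0.1394 / 0.0236 = 5.91

L/D = 5.91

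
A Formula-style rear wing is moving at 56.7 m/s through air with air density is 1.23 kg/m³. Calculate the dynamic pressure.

q = 1980 Pa

q = ½ρv² = ½ × 1.23 × 56.7² = 1980 Pa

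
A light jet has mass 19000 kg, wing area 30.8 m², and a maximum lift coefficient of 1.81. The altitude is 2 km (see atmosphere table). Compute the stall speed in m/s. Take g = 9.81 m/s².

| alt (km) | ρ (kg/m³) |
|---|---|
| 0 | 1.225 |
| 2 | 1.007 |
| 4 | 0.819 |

V_stall = 81.5 m/s

At 2 km, from the table: ρ = 1.007 kg/m³.
Weight W = mg = 19000 × 9.81 = 1.864×10^5 N.
V_stall = √(2W/(ρ·S·CL,max)) = √(2 × 1.864×10^5 / (1.007 × 30.8 × 1.81))
V_stall = √6640 = 81.5 m/s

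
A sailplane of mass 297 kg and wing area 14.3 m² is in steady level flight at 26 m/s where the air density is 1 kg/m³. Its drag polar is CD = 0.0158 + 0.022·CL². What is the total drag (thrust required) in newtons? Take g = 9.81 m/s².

D = 115 N

Level flight ⇒ L = W = m·g = 297 × 9.81 = 2913.6 N.
Dynamic pressure q = 0.5 × 1 × 26² = 338 Pa.
CL = 2W/(ρv²S) = 2×2913.6/(1×26²×14.3) = 0.6028.
CD = 0.0158 + 0.022 × 0.6028² = 0.02379.
D = q·S·CD = 338 × 14.3 × 0.02379 = 115 N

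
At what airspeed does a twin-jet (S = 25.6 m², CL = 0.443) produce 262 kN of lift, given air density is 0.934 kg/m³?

v = 222 m/s

L = ½ρv²S·CL ⇒ v = √(2L/(ρ·S·CL))
v = √(2 × 2.62×10^5 / (0.934 × 25.6 × 0.443)) = √49470 = 222 m/s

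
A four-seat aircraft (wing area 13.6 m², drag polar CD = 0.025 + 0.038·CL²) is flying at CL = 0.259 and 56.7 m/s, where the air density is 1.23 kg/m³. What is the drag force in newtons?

CD = 0.025 + 0.038 × 0.259² = 0.02755
D = ½ρv²S·CD = ½ × 1.23 × 56.7² × 13.6 × 0.02755 = 741 N

D = 741 N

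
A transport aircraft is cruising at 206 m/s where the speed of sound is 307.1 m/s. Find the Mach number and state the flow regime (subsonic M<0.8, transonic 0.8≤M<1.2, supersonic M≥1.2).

M = v/a = 206 / 307.1 = 0.671
M = 0.671 → subsonic.

M = 0.671 (subsonic)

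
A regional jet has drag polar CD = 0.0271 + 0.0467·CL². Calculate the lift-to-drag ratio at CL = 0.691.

CD = 0.0271 + 0.0467 × 0.691² = 0.0494
L/D = CL/CD = 0.691 / 0.0494 = 14

L/D = 14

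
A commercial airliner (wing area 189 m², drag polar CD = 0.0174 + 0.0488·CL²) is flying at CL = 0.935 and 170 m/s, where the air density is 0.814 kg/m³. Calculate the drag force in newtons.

CD = 0.0174 + 0.0488 × 0.935² = 0.06006
D = ½ρv²S·CD = ½ × 0.814 × 170² × 189 × 0.06006 = 1.34×10^5 N

D = 1.34×10^5 N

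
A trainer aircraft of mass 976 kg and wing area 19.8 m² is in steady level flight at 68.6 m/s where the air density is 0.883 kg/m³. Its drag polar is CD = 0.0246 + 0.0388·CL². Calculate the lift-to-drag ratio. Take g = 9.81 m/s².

L/D = 8.72

Level flight ⇒ L = W = m·g = 976 × 9.81 = 9574.6 N.
Dynamic pressure q = 0.5 × 0.883 × 68.6² = 2078 Pa.
CL = 2W/(ρv²S) = 2×9574.6/(0.883×68.6²×19.8) = 0.2327.
CD = 0.0246 + 0.0388 × 0.2327² = 0.0267.
L/D = CL/CD = 0.2327 / 0.0267 = 8.72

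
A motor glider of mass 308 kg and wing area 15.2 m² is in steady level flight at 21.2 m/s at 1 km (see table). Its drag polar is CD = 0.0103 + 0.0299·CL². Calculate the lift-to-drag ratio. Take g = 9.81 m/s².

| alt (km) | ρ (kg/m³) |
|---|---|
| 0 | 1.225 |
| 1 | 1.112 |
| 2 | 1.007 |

L/D = 27.2

At 1 km, from the table: ρ = 1.112 kg/m³.
In steady level flight, lift balances weight: W = mg = 308 × 9.81 = 3021.5 N.
Dynamic pressure q = 0.5 × 1.112 × 21.2² = 249.9 Pa.
CL = 2W/(ρv²S) = 2×3021.5/(1.112×21.2²×15.2) = 0.7955.
CD = 0.0103 + 0.0299 × 0.7955² = 0.02922.
L/D = CL/CD = 0.7955 / 0.02922 = 27.2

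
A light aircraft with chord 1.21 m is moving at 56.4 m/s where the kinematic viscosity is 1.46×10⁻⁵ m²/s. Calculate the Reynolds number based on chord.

Re = v·c/ν = 56.4 × 1.21 / (1.46×10⁻⁵) = 4.67×10^6

Re = 4.67×10^6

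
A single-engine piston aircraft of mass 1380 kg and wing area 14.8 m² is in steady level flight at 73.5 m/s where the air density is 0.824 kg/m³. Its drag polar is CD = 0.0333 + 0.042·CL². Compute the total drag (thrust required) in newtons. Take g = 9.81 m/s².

D = 1330 N

Weight W = mg = 1380 × 9.81 = 13538 N; in level flight L = W.
q = ½ρv² = ½ × 0.824 × 73.5² = 2226 Pa.
Required CL = L/(qS) = 13538/(2226·14.8) = 0.411.
CD = 0.0333 + 0.042 × 0.411² = 0.04039.
D = q·S·CD = 2226 × 14.8 × 0.04039 = 1331 N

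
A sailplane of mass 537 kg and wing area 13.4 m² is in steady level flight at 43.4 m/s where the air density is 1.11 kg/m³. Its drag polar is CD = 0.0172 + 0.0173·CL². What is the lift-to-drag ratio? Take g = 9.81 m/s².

In steady level flight, lift balances weight: W = mg = 537 × 9.81 = 5268 N.
Dynamic pressure q = 0.5 × 1.11 × 43.4² = 1045 Pa.
Required CL = L/(qS) = 5268/(1045·13.4) = 0.3761.
CD = 0.0172 + 0.0173 × 0.3761² = 0.01965.
L/D = CL/CD = 0.3761 / 0.01965 = 19.1

L/D = 19.1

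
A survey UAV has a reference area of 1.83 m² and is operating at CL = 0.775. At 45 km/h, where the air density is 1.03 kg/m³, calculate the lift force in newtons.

L = 114 N

Convert speed: v = 45 km/h ÷ 3.6 = 12.5 m/s.
Dynamic pressure q = ½ρv² = ½ × 1.03 × 12.5² = 80.47 Pa.
L = q·S·CL = 80.47 × 1.83 × 0.775 = 114 N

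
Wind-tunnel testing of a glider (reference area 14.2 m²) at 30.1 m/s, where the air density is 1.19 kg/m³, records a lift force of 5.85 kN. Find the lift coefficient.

From L = ½ρv²S·CL, rearranging gives CL = 2L/(ρv²S).
CL = 2 × 5850 / (1.19 × 30.1² × 14.2) = 0.764

CL = 0.764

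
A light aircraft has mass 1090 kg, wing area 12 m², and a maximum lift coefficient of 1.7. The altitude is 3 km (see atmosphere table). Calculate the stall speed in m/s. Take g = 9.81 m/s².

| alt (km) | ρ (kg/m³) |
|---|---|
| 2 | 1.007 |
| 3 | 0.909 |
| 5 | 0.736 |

V_stall = 34 m/s

At 3 km, from the table: ρ = 0.909 kg/m³.
Weight W = mg = 1090 × 9.81 = 10690 N.
V_stall = √(2W/(ρ·S·CL,max)) = √(2 × 10690 / (0.909 × 12 × 1.7))
V_stall = √1153 = 34 m/s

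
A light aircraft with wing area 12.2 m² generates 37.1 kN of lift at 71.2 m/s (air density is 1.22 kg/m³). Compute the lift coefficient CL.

From L = ½ρv²S·CL, rearranging gives CL = 2L/(ρv²S).
CL = 2 × 37100 / (1.22 × 71.2² × 12.2) = 0.983

CL = 0.983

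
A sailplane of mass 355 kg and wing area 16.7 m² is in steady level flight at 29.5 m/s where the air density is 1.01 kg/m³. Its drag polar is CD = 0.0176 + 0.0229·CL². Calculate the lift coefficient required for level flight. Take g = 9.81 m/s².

In steady level flight, lift balances weight: W = mg = 355 × 9.81 = 3482.6 N.
Dynamic pressure q = 0.5 × 1.01 × 29.5² = 439.5 Pa.
CL = 2W/(ρv²S) = 2×3482.6/(1.01×29.5²×16.7) = 0.4745.

CL = 0.475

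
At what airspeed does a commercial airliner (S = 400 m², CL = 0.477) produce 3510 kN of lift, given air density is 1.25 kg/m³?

v = 172 m/s

L = ½ρv²S·CL ⇒ v = √(2L/(ρ·S·CL))
v = √(2 × 3.51×10^6 / (1.25 × 400 × 0.477)) = √29430 = 172 m/s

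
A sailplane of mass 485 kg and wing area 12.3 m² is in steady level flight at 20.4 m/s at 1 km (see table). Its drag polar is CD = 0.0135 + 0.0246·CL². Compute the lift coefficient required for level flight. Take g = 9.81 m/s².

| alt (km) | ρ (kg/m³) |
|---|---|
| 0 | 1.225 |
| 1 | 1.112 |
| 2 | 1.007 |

At 1 km, from the table: ρ = 1.112 kg/m³.
In steady level flight, lift balances weight: W = mg = 485 × 9.81 = 4757.9 N.
Dynamic pressure q = 0.5 × 1.112 × 20.4² = 231.4 Pa.
CL = 2W/(ρv²S) = 2×4757.9/(1.112×20.4²×12.3) = 1.672.

CL = 1.67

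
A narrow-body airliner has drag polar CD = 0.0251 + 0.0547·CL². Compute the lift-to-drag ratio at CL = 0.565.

L/D = 13.3

CD = 0.0251 + 0.0547 × 0.565² = 0.04256
L/D = CL/CD = 0.565 / 0.04256 = 13.3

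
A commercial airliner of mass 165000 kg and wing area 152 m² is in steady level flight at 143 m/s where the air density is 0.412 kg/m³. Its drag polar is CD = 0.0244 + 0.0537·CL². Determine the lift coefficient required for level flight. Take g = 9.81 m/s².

CL = 2.53

Weight W = mg = 165000 × 9.81 = 1.6186×10^6 N; in level flight L = W.
Dynamic pressure q = 0.5 × 0.412 × 143² = 4212 Pa.
CL = 2W/(ρv²S) = 2×1.6186×10^6/(0.412×143²×152) = 2.528.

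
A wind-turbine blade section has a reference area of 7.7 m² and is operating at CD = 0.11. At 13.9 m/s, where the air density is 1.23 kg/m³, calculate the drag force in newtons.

D = 101 N

Dynamic pressure q = ½ρv² = ½ × 1.23 × 13.9² = 118.8 Pa.
D = q·S·CD = 118.8 × 7.7 × 0.11 = 101 N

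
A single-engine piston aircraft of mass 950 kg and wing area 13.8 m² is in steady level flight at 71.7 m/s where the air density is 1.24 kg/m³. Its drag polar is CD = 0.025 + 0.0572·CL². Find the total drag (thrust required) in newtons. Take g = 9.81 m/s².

Level flight ⇒ L = W = m·g = 950 × 9.81 = 9319.5 N.
Dynamic pressure q = 0.5 × 1.24 × 71.7² = 3187 Pa.
CL = W/(q·S) = 9319.5 / (3187 × 13.8) = 0.2119.
CD = 0.025 + 0.0572 × 0.2119² = 0.02757.
D = q·S·CD = 3187 × 13.8 × 0.02757 = 1213 N

D = 1210 N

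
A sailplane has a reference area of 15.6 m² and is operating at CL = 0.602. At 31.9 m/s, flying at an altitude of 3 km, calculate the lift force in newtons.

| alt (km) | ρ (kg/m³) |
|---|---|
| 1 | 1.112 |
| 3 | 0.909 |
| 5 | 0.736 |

At 3 km, from the table: ρ = 0.909 kg/m³.
Dynamic pressure q = ½ρv² = ½ × 0.909 × 31.9² = 462.5 Pa.
L = q·S·CL = 462.5 × 15.6 × 0.602 = 4340 N

L = 4340 N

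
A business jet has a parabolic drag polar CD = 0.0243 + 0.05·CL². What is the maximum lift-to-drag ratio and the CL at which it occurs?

For CD = CD0 + K·CL², (L/D)max occurs at CL* = √(CD0/K) and equals 1/(2√(K·CD0)).
(L/D)max = 1/(2√(0.05 × 0.0243)) = 1/(2 × 0.03486) = 14.3
CL* = √(0.0243/0.05) = 0.697

(L/D)max = 14.3, at CL = 0.697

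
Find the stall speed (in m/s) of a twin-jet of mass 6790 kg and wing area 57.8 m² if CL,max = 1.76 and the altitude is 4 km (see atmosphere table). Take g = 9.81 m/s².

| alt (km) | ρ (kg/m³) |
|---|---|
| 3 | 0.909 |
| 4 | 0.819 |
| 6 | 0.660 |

V_stall = 40 m/s

At 4 km, from the table: ρ = 0.819 kg/m³.
At stall, lift equals weight: L = W = m·g = 6790 × 9.81 = 66610 N.
V_stall = √(2W/(ρ·S·CL,max)) = √(2 × 66610 / (0.819 × 57.8 × 1.76))
V_stall = √1599 = 40 m/s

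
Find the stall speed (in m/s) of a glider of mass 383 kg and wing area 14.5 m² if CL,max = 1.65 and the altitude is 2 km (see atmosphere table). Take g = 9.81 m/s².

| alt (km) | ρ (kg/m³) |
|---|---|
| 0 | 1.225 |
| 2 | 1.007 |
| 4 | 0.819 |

V_stall = 17.7 m/s

At 2 km, from the table: ρ = 1.007 kg/m³.
Stall occurs when L = W at CL,max. W = mg = 383 × 9.81 = 3757 N.
From L = ½ρV²S·CL,max = W: V_stall = √(2W/(ρSCL,max)) = √(2·3757/(1.007·14.5·1.65))
V_stall = √311.9 = 17.7 m/s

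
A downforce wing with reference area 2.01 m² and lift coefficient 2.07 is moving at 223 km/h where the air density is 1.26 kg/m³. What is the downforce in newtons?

Convert speed: v = 223 km/h ÷ 3.6 = 61.94 m/s.
L = ½ρv²S·CL = ½ × 1.26 × 61.94² × 2.01 × 2.07 = 10100 N ≈ 10.1 kN

L = 10100 N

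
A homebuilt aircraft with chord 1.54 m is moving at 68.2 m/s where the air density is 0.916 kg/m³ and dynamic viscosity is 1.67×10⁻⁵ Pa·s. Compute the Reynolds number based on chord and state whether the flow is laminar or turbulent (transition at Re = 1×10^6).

Re = ρ·v·c/μ = 0.916 × 68.2 × 1.54 / (1.67×10⁻⁵) = 5.76×10^6
Since 5.76×10^6 > 1×10^6, the flow is turbulent.

Re = 5.76×10^6 (turbulent)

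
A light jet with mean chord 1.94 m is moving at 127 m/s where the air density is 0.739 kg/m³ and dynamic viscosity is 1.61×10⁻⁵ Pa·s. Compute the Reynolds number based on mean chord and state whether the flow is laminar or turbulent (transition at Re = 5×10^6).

Re = 1.13×10^7 (turbulent)

Re = ρ·v·c/μ = 0.739 × 127 × 1.94 / (1.61×10⁻⁵) = 1.13×10^7
Since 1.13×10^7 > 5×10^6, the flow is turbulent.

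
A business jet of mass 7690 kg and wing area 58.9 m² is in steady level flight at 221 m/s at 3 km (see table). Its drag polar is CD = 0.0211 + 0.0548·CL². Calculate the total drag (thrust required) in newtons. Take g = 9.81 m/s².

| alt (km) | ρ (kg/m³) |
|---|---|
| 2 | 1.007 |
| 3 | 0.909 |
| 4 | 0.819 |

At 3 km, from the table: ρ = 0.909 kg/m³.
In steady level flight, lift balances weight: W = mg = 7690 × 9.81 = 75439 N.
Dynamic pressure q = 0.5 × 0.909 × 221² = 22200 Pa.
CL = 2W/(ρv²S) = 2×75439/(0.909×221²×58.9) = 0.0577.
CD = 0.0211 + 0.0548 × 0.0577² = 0.02128.
D = q·S·CD = 22200 × 58.9 × 0.02128 = 27830 N

D = 27800 N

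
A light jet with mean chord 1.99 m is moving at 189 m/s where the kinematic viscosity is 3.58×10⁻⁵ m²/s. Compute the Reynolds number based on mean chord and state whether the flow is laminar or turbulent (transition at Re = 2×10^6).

Re = v·c/ν = 189 × 1.99 / (3.58×10⁻⁵) = 1.05×10^7
Since 1.05×10^7 > 2×10^6, the flow is turbulent.

Re = 1.05×10^7 (turbulent)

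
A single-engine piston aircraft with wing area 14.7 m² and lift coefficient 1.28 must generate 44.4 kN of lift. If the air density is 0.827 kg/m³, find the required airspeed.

L = ½ρv²S·CL ⇒ v = √(2L/(ρ·S·CL))
v = √(2 × 44400 / (0.827 × 14.7 × 1.28)) = √5707 = 75.5 m/s

v = 75.5 m/s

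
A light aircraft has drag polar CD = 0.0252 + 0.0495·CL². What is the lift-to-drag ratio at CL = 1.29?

CD = 0.0252 + 0.0495 × 1.29² = 0.1076
L/D = CL/CD = 1.29 / 0.1076 = 12

L/D = 12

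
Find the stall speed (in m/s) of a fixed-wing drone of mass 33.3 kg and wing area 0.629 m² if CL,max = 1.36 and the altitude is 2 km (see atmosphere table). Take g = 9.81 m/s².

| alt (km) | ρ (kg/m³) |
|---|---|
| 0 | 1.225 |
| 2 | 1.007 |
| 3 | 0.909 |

At 2 km, from the table: ρ = 1.007 kg/m³.
Weight W = mg = 33.3 × 9.81 = 326.7 N.
V_stall = √(2W/(ρ·S·CL,max)) = √(2 × 326.7 / (1.007 × 0.629 × 1.36))
V_stall = √758.4 = 27.5 m/s

V_stall = 27.5 m/s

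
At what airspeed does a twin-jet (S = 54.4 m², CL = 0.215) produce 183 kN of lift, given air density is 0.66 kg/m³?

v = 218 m/s

L = ½ρv²S·CL ⇒ v = √(2L/(ρ·S·CL))
v = √(2 × 1.83×10^5 / (0.66 × 54.4 × 0.215)) = √47410 = 218 m/s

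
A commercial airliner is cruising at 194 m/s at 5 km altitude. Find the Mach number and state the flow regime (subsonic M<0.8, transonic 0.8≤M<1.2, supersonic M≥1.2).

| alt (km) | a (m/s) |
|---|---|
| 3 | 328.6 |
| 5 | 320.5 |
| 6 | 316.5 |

M = 0.605 (subsonic)

At 5 km, from the table: a = 320.5 m/s.
M = v/a = 194 / 320.5 = 0.605
M = 0.605 → subsonic.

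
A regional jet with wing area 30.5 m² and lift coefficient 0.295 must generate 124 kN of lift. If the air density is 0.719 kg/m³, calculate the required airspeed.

v = 196 m/s

L = ½ρv²S·CL ⇒ v = √(2L/(ρ·S·CL))
v = √(2 × 1.24×10^5 / (0.719 × 30.5 × 0.295)) = √38340 = 196 m/s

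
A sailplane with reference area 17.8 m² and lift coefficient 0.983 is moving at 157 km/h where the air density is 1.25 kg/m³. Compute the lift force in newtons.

L = 20800 N

Convert speed: v = 157 km/h ÷ 3.6 = 43.61 m/s.
Dynamic pressure q = ½ρv² = ½ × 1.25 × 43.61² = 1189 Pa.
L = q·S·CL = 1189 × 17.8 × 0.983 = 20800 N ≈ 20.8 kN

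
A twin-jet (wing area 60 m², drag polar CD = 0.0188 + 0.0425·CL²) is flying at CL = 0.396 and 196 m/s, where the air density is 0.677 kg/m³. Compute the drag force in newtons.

D = 19900 N

CD = 0.0188 + 0.0425 × 0.396² = 0.02546
D = ½ρv²S·CD = ½ × 0.677 × 196² × 60 × 0.02546 = 19900 N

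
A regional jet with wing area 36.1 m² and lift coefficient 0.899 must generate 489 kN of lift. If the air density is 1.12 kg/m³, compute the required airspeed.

v = 164 m/s

L = ½ρv²S·CL ⇒ v = √(2L/(ρ·S·CL))
v = √(2 × 4.89×10^5 / (1.12 × 36.1 × 0.899)) = √26910 = 164 m/s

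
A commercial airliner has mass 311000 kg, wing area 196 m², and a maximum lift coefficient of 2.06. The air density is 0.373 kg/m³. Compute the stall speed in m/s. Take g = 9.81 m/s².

V_stall = 201 m/s

At stall, lift equals weight: L = W = m·g = 311000 × 9.81 = 3.051×10^6 N.
From L = ½ρV²S·CL,max = W: V_stall = √(2W/(ρSCL,max)) = √(2·3.051×10^6/(0.373·196·2.06))
V_stall = √40520 = 201 m/s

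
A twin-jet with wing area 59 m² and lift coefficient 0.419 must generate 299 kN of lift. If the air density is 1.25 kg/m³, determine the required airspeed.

L = ½ρv²S·CL ⇒ v = √(2L/(ρ·S·CL))
v = √(2 × 2.99×10^5 / (1.25 × 59 × 0.419)) = √19350 = 139 m/s

v = 139 m/s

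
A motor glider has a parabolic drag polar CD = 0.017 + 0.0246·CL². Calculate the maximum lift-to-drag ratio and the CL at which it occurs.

For CD = CD0 + K·CL², (L/D)max occurs at CL* = √(CD0/K) and equals 1/(2√(K·CD0)).
(L/D)max = 1/(2√(0.0246 × 0.017)) = 1/(2 × 0.02045) = 24.4
CL* = √(0.017/0.0246) = 0.831

(L/D)max = 24.4, at CL = 0.831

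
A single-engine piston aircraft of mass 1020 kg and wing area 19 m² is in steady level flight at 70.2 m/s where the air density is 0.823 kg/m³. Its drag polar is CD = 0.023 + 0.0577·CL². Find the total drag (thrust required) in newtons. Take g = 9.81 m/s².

In steady level flight, lift balances weight: W = mg = 1020 × 9.81 = 10006 N.
Dynamic pressure q = 0.5 × 0.823 × 70.2² = 2028 Pa.
CL = W/(q·S) = 10006 / (2028 × 19) = 0.2597.
CD = 0.023 + 0.0577 × 0.2597² = 0.02689.
D = q·S·CD = 2028 × 19 × 0.02689 = 1036 N

D = 1040 N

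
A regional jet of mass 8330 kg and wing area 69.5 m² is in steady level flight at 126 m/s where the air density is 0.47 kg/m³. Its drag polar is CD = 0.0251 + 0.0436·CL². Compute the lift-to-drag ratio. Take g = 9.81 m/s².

In steady level flight, lift balances weight: W = mg = 8330 × 9.81 = 81717 N.
q = ½ρv² = ½ × 0.47 × 126² = 3731 Pa.
CL = 2W/(ρv²S) = 2×81717/(0.47×126²×69.5) = 0.3152.
CD = 0.0251 + 0.0436 × 0.3152² = 0.02943.
L/D = CL/CD = 0.3152 / 0.02943 = 10.7

L/D = 10.7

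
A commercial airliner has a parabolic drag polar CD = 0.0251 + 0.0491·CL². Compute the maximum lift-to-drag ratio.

(L/D)max = 14.2

For CD = CD0 + K·CL², (L/D)max occurs at CL* = √(CD0/K) and equals 1/(2√(K·CD0)).
(L/D)max = 1/(2√(0.0491 × 0.0251)) = 1/(2 × 0.03511) = 14.2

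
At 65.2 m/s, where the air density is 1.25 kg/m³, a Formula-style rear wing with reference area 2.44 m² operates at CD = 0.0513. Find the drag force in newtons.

Dynamic pressure q = ½ρv² = ½ × 1.25 × 65.2² = 2657 Pa.
D = q·S·CD = 2657 × 2.44 × 0.0513 = 333 N

D = 333 N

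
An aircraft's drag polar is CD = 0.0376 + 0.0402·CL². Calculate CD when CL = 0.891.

CD = 0.0695

CD = 0.0376 + 0.0402 × 0.891² = 0.0376 + 0.03191 = 0.0695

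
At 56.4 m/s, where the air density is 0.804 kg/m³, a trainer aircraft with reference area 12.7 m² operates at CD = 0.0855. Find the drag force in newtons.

D = 1390 N

Dynamic pressure q = ½ρv² = ½ × 0.804 × 56.4² = 1279 Pa.
D = q·S·CD = 1279 × 12.7 × 0.0855 = 1390 N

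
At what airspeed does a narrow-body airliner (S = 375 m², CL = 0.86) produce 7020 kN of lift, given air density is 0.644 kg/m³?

v = 260 m/s

L = ½ρv²S·CL ⇒ v = √(2L/(ρ·S·CL))
v = √(2 × 7.02×10^6 / (0.644 × 375 × 0.86)) = √67600 = 260 m/s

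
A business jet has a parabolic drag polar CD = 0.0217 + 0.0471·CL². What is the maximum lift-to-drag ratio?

For CD = CD0 + K·CL², (L/D)max occurs at CL* = √(CD0/K) and equals 1/(2√(K·CD0)).
(L/D)max = 1/(2√(0.0471 × 0.0217)) = 1/(2 × 0.03197) = 15.6

(L/D)max = 15.6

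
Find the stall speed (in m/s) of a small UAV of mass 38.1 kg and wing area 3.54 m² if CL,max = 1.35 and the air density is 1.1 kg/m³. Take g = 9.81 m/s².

V_stall = 11.9 m/s

At stall, lift equals weight: L = W = m·g = 38.1 × 9.81 = 373.8 N.
V_stall = √(2W/(ρ·S·CL,max)) = √(2 × 373.8 / (1.1 × 3.54 × 1.35))
V_stall = √142.2 = 11.9 m/s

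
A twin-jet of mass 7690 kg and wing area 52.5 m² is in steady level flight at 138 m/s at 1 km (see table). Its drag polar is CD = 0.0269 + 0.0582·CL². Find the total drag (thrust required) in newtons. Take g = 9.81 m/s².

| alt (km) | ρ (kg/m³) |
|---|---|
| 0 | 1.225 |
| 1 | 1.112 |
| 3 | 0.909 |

D = 15500 N

At 1 km, from the table: ρ = 1.112 kg/m³.
In steady level flight, lift balances weight: W = mg = 7690 × 9.81 = 75439 N.
Dynamic pressure q = 0.5 × 1.112 × 138² = 10590 Pa.
CL = W/(q·S) = 75439 / (10590 × 52.5) = 0.1357.
CD = 0.0269 + 0.0582 × 0.1357² = 0.02797.
D = q·S·CD = 10590 × 52.5 × 0.02797 = 15550 N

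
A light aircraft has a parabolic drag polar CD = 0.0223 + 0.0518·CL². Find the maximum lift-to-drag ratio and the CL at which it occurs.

(L/D)max = 14.7, at CL = 0.656

For CD = CD0 + K·CL², (L/D)max occurs at CL* = √(CD0/K) and equals 1/(2√(K·CD0)).
(L/D)max = 1/(2√(0.0518 × 0.0223)) = 1/(2 × 0.03399) = 14.7
CL* = √(0.0223/0.0518) = 0.656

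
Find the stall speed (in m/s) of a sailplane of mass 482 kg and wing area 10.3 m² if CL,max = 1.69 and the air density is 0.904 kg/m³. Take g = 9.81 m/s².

Stall occurs when L = W at CL,max. W = mg = 482 × 9.81 = 4728 N.
V_stall = √(2W/(ρ·S·CL,max)) = √(2 × 4728 / (0.904 × 10.3 × 1.69))
V_stall = √601 = 24.5 m/s

V_stall = 24.5 m/s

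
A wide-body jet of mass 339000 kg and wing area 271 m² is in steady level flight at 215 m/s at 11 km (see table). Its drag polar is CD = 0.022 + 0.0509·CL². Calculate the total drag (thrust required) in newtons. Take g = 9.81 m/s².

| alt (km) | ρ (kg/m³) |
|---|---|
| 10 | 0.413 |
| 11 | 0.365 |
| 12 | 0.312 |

D = 2.97×10^5 N

At 11 km, from the table: ρ = 0.365 kg/m³.
Level flight ⇒ L = W = m·g = 339000 × 9.81 = 3.3256×10^6 N.
q = ½ρv² = ½ × 0.365 × 215² = 8436 Pa.
CL = 2W/(ρv²S) = 2×3.3256×10^6/(0.365×215²×271) = 1.455.
CD = 0.022 + 0.0509 × 1.455² = 0.1297.
D = q·S·CD = 8436 × 271 × 0.1297 = 2.965×10^5 N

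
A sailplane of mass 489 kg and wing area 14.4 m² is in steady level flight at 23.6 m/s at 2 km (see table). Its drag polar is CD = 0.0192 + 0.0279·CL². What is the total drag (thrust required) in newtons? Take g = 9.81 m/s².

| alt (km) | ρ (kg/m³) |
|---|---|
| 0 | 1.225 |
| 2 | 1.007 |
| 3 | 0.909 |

At 2 km, from the table: ρ = 1.007 kg/m³.
Weight W = mg = 489 × 9.81 = 4797.1 N; in level flight L = W.
Dynamic pressure q = 0.5 × 1.007 × 23.6² = 280.4 Pa.
CL = W/(q·S) = 4797.1 / (280.4 × 14.4) = 1.188.
CD = 0.0192 + 0.0279 × 1.188² = 0.05857.
D = q·S·CD = 280.4 × 14.4 × 0.05857 = 236.5 N

D = 237 N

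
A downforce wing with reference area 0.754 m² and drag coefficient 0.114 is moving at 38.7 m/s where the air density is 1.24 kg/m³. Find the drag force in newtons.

D = 79.8 N

D = ½ρv²S·CD = ½ × 1.24 × 38.7² × 0.754 × 0.114 = 79.8 N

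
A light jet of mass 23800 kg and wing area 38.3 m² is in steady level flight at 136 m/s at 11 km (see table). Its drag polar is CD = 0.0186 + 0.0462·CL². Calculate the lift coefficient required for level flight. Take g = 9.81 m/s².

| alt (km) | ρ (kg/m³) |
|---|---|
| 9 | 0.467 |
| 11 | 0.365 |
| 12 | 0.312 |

At 11 km, from the table: ρ = 0.365 kg/m³.
Level flight ⇒ L = W = m·g = 23800 × 9.81 = 2.3348×10^5 N.
q = ½ρv² = ½ × 0.365 × 136² = 3376 Pa.
CL = W/(q·S) = 2.3348×10^5 / (3376 × 38.3) = 1.806.

CL = 1.81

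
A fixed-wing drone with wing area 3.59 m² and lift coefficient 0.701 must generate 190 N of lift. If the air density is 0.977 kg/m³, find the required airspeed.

v = 12.4 m/s

L = ½ρv²S·CL ⇒ v = √(2L/(ρ·S·CL))
v = √(2 × 190 / (0.977 × 3.59 × 0.701)) = √154.6 = 12.4 m/s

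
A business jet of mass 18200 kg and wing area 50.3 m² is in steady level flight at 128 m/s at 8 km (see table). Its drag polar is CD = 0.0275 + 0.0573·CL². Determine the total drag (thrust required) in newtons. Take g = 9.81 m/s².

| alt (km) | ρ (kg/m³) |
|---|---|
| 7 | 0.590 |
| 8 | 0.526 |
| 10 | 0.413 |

D = 14400 N

At 8 km, from the table: ρ = 0.526 kg/m³.
In steady level flight, lift balances weight: W = mg = 18200 × 9.81 = 1.7854×10^5 N.
Dynamic pressure q = 0.5 × 0.526 × 128² = 4309 Pa.
Required CL = L/(qS) = 1.7854×10^5/(4309·50.3) = 0.8238.
CD = 0.0275 + 0.0573 × 0.8238² = 0.06638.
D = q·S·CD = 4309 × 50.3 × 0.06638 = 14390 N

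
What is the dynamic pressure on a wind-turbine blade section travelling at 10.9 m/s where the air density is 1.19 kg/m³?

q = 70.7 Pa

q = ½ρv² = ½ × 1.19 × 10.9² = 70.7 Pa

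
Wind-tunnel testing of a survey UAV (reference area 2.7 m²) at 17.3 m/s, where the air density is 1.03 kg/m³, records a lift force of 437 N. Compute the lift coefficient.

CL = 1.05

From L = ½ρv²S·CL, rearranging gives CL = 2L/(ρv²S).
CL = 2 × 437 / (1.03 × 17.3² × 2.7) = 1.05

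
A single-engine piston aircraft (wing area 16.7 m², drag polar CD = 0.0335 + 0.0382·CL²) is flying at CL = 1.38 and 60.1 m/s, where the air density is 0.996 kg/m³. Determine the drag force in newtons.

CD = 0.0335 + 0.0382 × 1.38² = 0.1062
D = ½ρv²S·CD = ½ × 0.996 × 60.1² × 16.7 × 0.1062 = 3190 N

D = 3190 N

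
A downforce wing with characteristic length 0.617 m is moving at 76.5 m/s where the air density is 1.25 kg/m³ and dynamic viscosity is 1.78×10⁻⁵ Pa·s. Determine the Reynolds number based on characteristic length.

Re = 3.31×10^6

Re = ρ·v·c/μ = 1.25 × 76.5 × 0.617 / (1.78×10⁻⁵) = 3.31×10^6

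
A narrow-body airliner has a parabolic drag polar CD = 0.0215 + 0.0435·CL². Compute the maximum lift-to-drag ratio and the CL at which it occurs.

(L/D)max = 16.3, at CL = 0.703

For CD = CD0 + K·CL², (L/D)max occurs at CL* = √(CD0/K) and equals 1/(2√(K·CD0)).
(L/D)max = 1/(2√(0.0435 × 0.0215)) = 1/(2 × 0.03058) = 16.3
CL* = √(0.0215/0.0435) = 0.703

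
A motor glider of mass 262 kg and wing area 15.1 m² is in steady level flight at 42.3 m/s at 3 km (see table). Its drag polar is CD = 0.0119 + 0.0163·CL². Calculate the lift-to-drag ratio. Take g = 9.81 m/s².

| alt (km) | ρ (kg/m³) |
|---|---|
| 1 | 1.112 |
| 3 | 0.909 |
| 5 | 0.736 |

L/D = 16.6

At 3 km, from the table: ρ = 0.909 kg/m³.
In steady level flight, lift balances weight: W = mg = 262 × 9.81 = 2570.2 N.
q = ½ρv² = ½ × 0.909 × 42.3² = 813.2 Pa.
Required CL = L/(qS) = 2570.2/(813.2·15.1) = 0.2093.
CD = 0.0119 + 0.0163 × 0.2093² = 0.01261.
L/D = CL/CD = 0.2093 / 0.01261 = 16.6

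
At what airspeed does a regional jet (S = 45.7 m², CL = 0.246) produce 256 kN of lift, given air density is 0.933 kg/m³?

v = 221 m/s

L = ½ρv²S·CL ⇒ v = √(2L/(ρ·S·CL))
v = √(2 × 2.56×10^5 / (0.933 × 45.7 × 0.246)) = √48810 = 221 m/s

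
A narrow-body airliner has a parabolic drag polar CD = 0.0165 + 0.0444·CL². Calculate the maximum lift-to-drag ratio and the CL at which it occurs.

(L/D)max = 18.5, at CL = 0.61

For CD = CD0 + K·CL², (L/D)max occurs at CL* = √(CD0/K) and equals 1/(2√(K·CD0)).
(L/D)max = 1/(2√(0.0444 × 0.0165)) = 1/(2 × 0.02707) = 18.5
CL* = √(0.0165/0.0444) = 0.61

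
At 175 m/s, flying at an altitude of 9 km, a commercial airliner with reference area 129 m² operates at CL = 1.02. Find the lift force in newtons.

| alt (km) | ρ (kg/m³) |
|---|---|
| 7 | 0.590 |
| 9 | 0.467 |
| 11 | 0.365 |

At 9 km, from the table: ρ = 0.467 kg/m³.
L = ½ρv²S·CL = ½ × 0.467 × 175² × 129 × 1.02 = 9.41×10^5 N ≈ 941 kN

L = 9.41×10^5 N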